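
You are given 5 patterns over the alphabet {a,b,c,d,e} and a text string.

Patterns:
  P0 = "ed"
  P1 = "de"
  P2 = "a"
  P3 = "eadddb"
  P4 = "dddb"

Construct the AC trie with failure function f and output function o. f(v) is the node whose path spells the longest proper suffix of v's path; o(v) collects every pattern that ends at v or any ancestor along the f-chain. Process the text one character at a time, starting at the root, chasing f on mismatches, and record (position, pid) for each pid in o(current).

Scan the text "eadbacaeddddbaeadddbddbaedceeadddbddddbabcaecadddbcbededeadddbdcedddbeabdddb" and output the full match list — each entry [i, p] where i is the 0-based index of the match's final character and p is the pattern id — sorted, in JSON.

Build automaton:
Trie nodes:
  n0 'ε': a→5 d→3 e→1
  n1 'e': a→6 d→2
  n2 'ed': ·  [P0 ends]
  n3 'd': d→11 e→4
  n4 'de': ·  [P1 ends]
  n5 'a': ·  [P2 ends]
  n6 'ea': d→7
  n7 'ead': d→8
  n8 'eadd': d→9
  n9 'eaddd': b→10
  n10 'eadddb': ·  [P3 ends]
  n11 'dd': d→12
  n12 'ddd': b→13
  n13 'dddb': ·  [P4 ends]

Failure links (BFS by depth):
  fail(1) 'e': from fail(0)=0 chase 'e': 0 ⇒ 0;  out=∅∪out(0)=∅
  fail(3) 'd': from fail(0)=0 chase 'd': 0 ⇒ 0;  out=∅∪out(0)=∅
  fail(5) 'a': from fail(0)=0 chase 'a': 0 ⇒ 0;  out={2}∪out(0)={2}
  fail(2) 'ed': from fail(1)=0 chase 'd': 0 ⇒ 3;  out={0}∪out(3)={0}
  fail(4) 'de': from fail(3)=0 chase 'e': 0 ⇒ 1;  out={1}∪out(1)={1}
  fail(6) 'ea': from fail(1)=0 chase 'a': 0 ⇒ 5;  out=∅∪out(5)={2}
  fail(11) 'dd': from fail(3)=0 chase 'd': 0 ⇒ 3;  out=∅∪out(3)=∅
  fail(7) 'ead': from fail(6)=5 chase 'd': 5→0 ⇒ 3;  out=∅∪out(3)=∅
  fail(12) 'ddd': from fail(11)=3 chase 'd': 3 ⇒ 11;  out=∅∪out(11)=∅
  fail(8) 'eadd': from fail(7)=3 chase 'd': 3 ⇒ 11;  out=∅∪out(11)=∅
  fail(13) 'dddb': from fail(12)=11 chase 'b': 11→3→0 ⇒ 0;  out={4}∪out(0)={4}
  fail(9) 'eaddd': from fail(8)=11 chase 'd': 11 ⇒ 12;  out=∅∪out(12)=∅
  fail(10) 'eadddb': from fail(9)=12 chase 'b': 12 ⇒ 13;  out={3}∪out(13)={3,4}

Scan:
[0] read 'e'  n0⇒n1
[1] read 'a'  n1⇒n6  → match P2@[1:1]
[2] read 'd'  n6⇒n7
[3] read 'b'  n7⇒n0 ·f
[4] read 'a'  n0⇒n5  → match P2@[4:4]
[5] read 'c'  n5⇒n0 ·f
[6] read 'a'  n0⇒n5  → match P2@[6:6]
[7] read 'e'  n5⇒n1 ·f
[8] read 'd'  n1⇒n2  → match P0@[7:8]
[9] read 'd'  n2⇒n11 ·f
[10] read 'd'  n11⇒n12
[11] read 'd'  n12⇒n12 ·f
[12] read 'b'  n12⇒n13  → match P4@[9:12]
[13] read 'a'  n13⇒n5 ·f  → match P2@[13:13]
[14] read 'e'  n5⇒n1 ·f
[15] read 'a'  n1⇒n6  → match P2@[15:15]
[16] read 'd'  n6⇒n7
[17] read 'd'  n7⇒n8
[18] read 'd'  n8⇒n9
[19] read 'b'  n9⇒n10  → match P3@[14:19],P4@[16:19]
[20] read 'd'  n10⇒n3 ·f
[21] read 'd'  n3⇒n11
[22] read 'b'  n11⇒n0 ·f
[23] read 'a'  n0⇒n5  → match P2@[23:23]
[24] read 'e'  n5⇒n1 ·f
[25] read 'd'  n1⇒n2  → match P0@[24:25]
[26] read 'c'  n2⇒n0 ·f
[27] read 'e'  n0⇒n1
[28] read 'e'  n1⇒n1 ·f
[29] read 'a'  n1⇒n6  → match P2@[29:29]
[30] read 'd'  n6⇒n7
[31] read 'd'  n7⇒n8
[32] read 'd'  n8⇒n9
[33] read 'b'  n9⇒n10  → match P3@[28:33],P4@[30:33]
[34] read 'd'  n10⇒n3 ·f
[35] read 'd'  n3⇒n11
[36] read 'd'  n11⇒n12
[37] read 'd'  n12⇒n12 ·f
[38] read 'b'  n12⇒n13  → match P4@[35:38]
[39] read 'a'  n13⇒n5 ·f  → match P2@[39:39]
[40] read 'b'  n5⇒n0 ·f
[41] read 'c'  n0⇒n0
[42] read 'a'  n0⇒n5  → match P2@[42:42]
[43] read 'e'  n5⇒n1 ·f
[44] read 'c'  n1⇒n0 ·f
[45] read 'a'  n0⇒n5  → match P2@[45:45]
[46] read 'd'  n5⇒n3 ·f
[47] read 'd'  n3⇒n11
[48] read 'd'  n11⇒n12
[49] read 'b'  n12⇒n13  → match P4@[46:49]
[50] read 'c'  n13⇒n0 ·f
[51] read 'b'  n0⇒n0
[52] read 'e'  n0⇒n1
[53] read 'd'  n1⇒n2  → match P0@[52:53]
[54] read 'e'  n2⇒n4 ·f  → match P1@[53:54]
[55] read 'd'  n4⇒n2 ·f  → match P0@[54:55]
[56] read 'e'  n2⇒n4 ·f  → match P1@[55:56]
[57] read 'a'  n4⇒n6 ·f  → match P2@[57:57]
[58] read 'd'  n6⇒n7
[59] read 'd'  n7⇒n8
[60] read 'd'  n8⇒n9
[61] read 'b'  n9⇒n10  → match P3@[56:61],P4@[58:61]
[62] read 'd'  n10⇒n3 ·f
[63] read 'c'  n3⇒n0 ·f
[64] read 'e'  n0⇒n1
[65] read 'd'  n1⇒n2  → match P0@[64:65]
[66] read 'd'  n2⇒n11 ·f
[67] read 'd'  n11⇒n12
[68] read 'b'  n12⇒n13  → match P4@[65:68]
[69] read 'e'  n13⇒n1 ·f
[70] read 'a'  n1⇒n6  → match P2@[70:70]
[71] read 'b'  n6⇒n0 ·f
[72] read 'd'  n0⇒n3
[73] read 'd'  n3⇒n11
[74] read 'd'  n11⇒n12
[75] read 'b'  n12⇒n13  → match P4@[72:75]

All matches (sorted): [[1,2],[4,2],[6,2],[8,0],[12,4],[13,2],[15,2],[19,3],[19,4],[23,2],[25,0],[29,2],[33,3],[33,4],[38,4],[39,2],[42,2],[45,2],[49,4],[53,0],[54,1],[55,0],[56,1],[57,2],[61,3],[61,4],[65,0],[68,4],[70,2],[75,4]]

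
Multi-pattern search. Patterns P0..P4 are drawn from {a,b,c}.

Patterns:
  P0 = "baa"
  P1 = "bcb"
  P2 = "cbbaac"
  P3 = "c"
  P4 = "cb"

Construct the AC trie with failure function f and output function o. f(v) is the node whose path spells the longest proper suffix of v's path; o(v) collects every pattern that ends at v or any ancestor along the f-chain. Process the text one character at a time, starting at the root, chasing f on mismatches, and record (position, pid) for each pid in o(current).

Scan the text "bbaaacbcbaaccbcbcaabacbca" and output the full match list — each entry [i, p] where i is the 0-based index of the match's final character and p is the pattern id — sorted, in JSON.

Construct AC machine:
Trie nodes:
  n0 'ε': b→1 c→6
  n1 'b': a→2 c→4
  n2 'ba': a→3
  n3 'baa': ·  [P0 ends]
  n4 'bc': b→5
  n5 'bcb': ·  [P1 ends]
  n6 'c': b→7  [P3 ends]
  n7 'cb': b→8  [P4 ends]
  n8 'cbb': a→9
  n9 'cbba': a→10
  n10 'cbbaa': c→11
  n11 'cbbaac': ·  [P2 ends]

Failure links (BFS by depth):
  fail(1) 'b': from fail(0)=0 chase 'b': 0 ⇒ 0;  out=∅∪out(0)=∅
  fail(6) 'c': from fail(0)=0 chase 'c': 0 ⇒ 0;  out={3}∪out(0)={3}
  fail(2) 'ba': from fail(1)=0 chase 'a': 0 ⇒ 0;  out=∅∪out(0)=∅
  fail(4) 'bc': from fail(1)=0 chase 'c': 0 ⇒ 6;  out=∅∪out(6)={3}
  fail(7) 'cb': from fail(6)=0 chase 'b': 0 ⇒ 1;  out={4}∪out(1)={4}
  fail(3) 'baa': from fail(2)=0 chase 'a': 0 ⇒ 0;  out={0}∪out(0)={0}
  fail(5) 'bcb': from fail(4)=6 chase 'b': 6 ⇒ 7;  out={1}∪out(7)={1,4}
  fail(8) 'cbb': from fail(7)=1 chase 'b': 1→0 ⇒ 1;  out=∅∪out(1)=∅
  fail(9) 'cbba': from fail(8)=1 chase 'a': 1 ⇒ 2;  out=∅∪out(2)=∅
  fail(10) 'cbbaa': from fail(9)=2 chase 'a': 2 ⇒ 3;  out=∅∪out(3)={0}
  fail(11) 'cbbaac': from fail(10)=3 chase 'c': 3→0 ⇒ 6;  out={2}∪out(6)={2,3}

Scan:
[0] read 'b'  n0⇒n1
[1] read 'b'  n1⇒n1 (fail-walked)
[2] read 'a'  n1⇒n2
[3] read 'a'  n2⇒n3  emit P0@[1:3]
[4] read 'a'  n3⇒n0 (fail-walked)
[5] read 'c'  n0⇒n6  emit P3@[5:5]
[6] read 'b'  n6⇒n7  emit P4@[5:6]
[7] read 'c'  n7⇒n4 (fail-walked)  emit P3@[7:7]
[8] read 'b'  n4⇒n5  emit P1@[6:8],P4@[7:8]
[9] read 'a'  n5⇒n2 (fail-walked)
[10] read 'a'  n2⇒n3  emit P0@[8:10]
[11] read 'c'  n3⇒n6 (fail-walked)  emit P3@[11:11]
[12] read 'c'  n6⇒n6 (fail-walked)  emit P3@[12:12]
[13] read 'b'  n6⇒n7  emit P4@[12:13]
[14] read 'c'  n7⇒n4 (fail-walked)  emit P3@[14:14]
[15] read 'b'  n4⇒n5  emit P1@[13:15],P4@[14:15]
[16] read 'c'  n5⇒n4 (fail-walked)  emit P3@[16:16]
[17] read 'a'  n4⇒n0 (fail-walked)
[18] read 'a'  n0⇒n0
[19] read 'b'  n0⇒n1
[20] read 'a'  n1⇒n2
[21] read 'c'  n2⇒n6 (fail-walked)  emit P3@[21:21]
[22] read 'b'  n6⇒n7  emit P4@[21:22]
[23] read 'c'  n7⇒n4 (fail-walked)  emit P3@[23:23]
[24] read 'a'  n4⇒n0 (fail-walked)

Matches: [[3,0],[5,3],[6,4],[7,3],[8,1],[8,4],[10,0],[11,3],[12,3],[13,4],[14,3],[15,1],[15,4],[16,3],[21,3],[22,4],[23,3]]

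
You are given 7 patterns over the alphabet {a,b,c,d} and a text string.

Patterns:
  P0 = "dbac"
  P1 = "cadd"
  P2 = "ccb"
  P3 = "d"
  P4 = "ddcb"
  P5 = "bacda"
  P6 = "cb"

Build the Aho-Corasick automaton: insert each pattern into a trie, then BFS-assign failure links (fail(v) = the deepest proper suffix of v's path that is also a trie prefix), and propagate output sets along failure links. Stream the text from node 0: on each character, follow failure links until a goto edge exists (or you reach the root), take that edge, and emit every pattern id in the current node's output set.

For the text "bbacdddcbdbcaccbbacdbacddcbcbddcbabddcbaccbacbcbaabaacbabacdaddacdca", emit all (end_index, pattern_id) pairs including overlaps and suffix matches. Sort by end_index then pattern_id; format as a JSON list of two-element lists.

Build automaton:
Trie (insert patterns):
  n0 'ε': b→14 c→5 d→1
  n1 'd': b→2 d→11  [P3 ends]
  n2 'db': a→3
  n3 'dba': c→4
  n4 'dbac': ·  [P0 ends]
  n5 'c': a→6 b→19 c→9
  n6 'ca': d→7
  n7 'cad': d→8
  n8 'cadd': ·  [P1 ends]
  n9 'cc': b→10
  n10 'ccb': ·  [P2 ends]
  n11 'dd': c→12
  n12 'ddc': b→13
  n13 'ddcb': ·  [P4 ends]
  n14 'b': a→15
  n15 'ba': c→16
  n16 'bac': d→17
  n17 'bacd': a→18
  n18 'bacda': ·  [P5 ends]
  n19 'cb': ·  [P6 ends]

Failure links (BFS by depth):
  fail(1) 'd': from fail(0)=0 chase 'd': 0 ⇒ 0;  out={3}∪out(0)={3}
  fail(5) 'c': from fail(0)=0 chase 'c': 0 ⇒ 0;  out=∅∪out(0)=∅
  fail(14) 'b': from fail(0)=0 chase 'b': 0 ⇒ 0;  out=∅∪out(0)=∅
  fail(2) 'db': from fail(1)=0 chase 'b': 0 ⇒ 14;  out=∅∪out(14)=∅
  fail(6) 'ca': from fail(5)=0 chase 'a': 0 ⇒ 0;  out=∅∪out(0)=∅
  fail(9) 'cc': from fail(5)=0 chase 'c': 0 ⇒ 5;  out=∅∪out(5)=∅
  fail(11) 'dd': from fail(1)=0 chase 'd': 0 ⇒ 1;  out=∅∪out(1)={3}
  fail(15) 'ba': from fail(14)=0 chase 'a': 0 ⇒ 0;  out=∅∪out(0)=∅
  fail(19) 'cb': from fail(5)=0 chase 'b': 0 ⇒ 14;  out={6}∪out(14)={6}
  fail(3) 'dba': from fail(2)=14 chase 'a': 14 ⇒ 15;  out=∅∪out(15)=∅
  fail(7) 'cad': from fail(6)=0 chase 'd': 0 ⇒ 1;  out=∅∪out(1)={3}
  fail(10) 'ccb': from fail(9)=5 chase 'b': 5 ⇒ 19;  out={2}∪out(19)={2,6}
  fail(12) 'ddc': from fail(11)=1 chase 'c': 1→0 ⇒ 5;  out=∅∪out(5)=∅
  fail(16) 'bac': from fail(15)=0 chase 'c': 0 ⇒ 5;  out=∅∪out(5)=∅
  fail(4) 'dbac': from fail(3)=15 chase 'c': 15 ⇒ 16;  out={0}∪out(16)={0}
  fail(8) 'cadd': from fail(7)=1 chase 'd': 1 ⇒ 11;  out={1}∪out(11)={1,3}
  fail(13) 'ddcb': from fail(12)=5 chase 'b': 5 ⇒ 19;  out={4}∪out(19)={4,6}
  fail(17) 'bacd': from fail(16)=5 chase 'd': 5→0 ⇒ 1;  out=∅∪out(1)={3}
  fail(18) 'bacda': from fail(17)=1 chase 'a': 1→0 ⇒ 0;  out={5}∪out(0)={5}

Run:
[0] read 'b'  n0⇒n14
[1] read 'b'  n14⇒n14 (fail-walked)
[2] read 'a'  n14⇒n15
[3] read 'c'  n15⇒n16
[4] read 'd'  n16⇒n17  emit P3@[4:4]
[5] read 'd'  n17⇒n11 (fail-walked)  emit P3@[5:5]
[6] read 'd'  n11⇒n11 (fail-walked)  emit P3@[6:6]
[7] read 'c'  n11⇒n12
[8] read 'b'  n12⇒n13  emit P4@[5:8],P6@[7:8]
[9] read 'd'  n13⇒n1 (fail-walked)  emit P3@[9:9]
[10] read 'b'  n1⇒n2
[11] read 'c'  n2⇒n5 (fail-walked)
[12] read 'a'  n5⇒n6
[13] read 'c'  n6⇒n5 (fail-walked)
[14] read 'c'  n5⇒n9
[15] read 'b'  n9⇒n10  emit P2@[13:15],P6@[14:15]
[16] read 'b'  n10⇒n14 (fail-walked)
[17] read 'a'  n14⇒n15
[18] read 'c'  n15⇒n16
[19] read 'd'  n16⇒n17  emit P3@[19:19]
[20] read 'b'  n17⇒n2 (fail-walked)
[21] read 'a'  n2⇒n3
[22] read 'c'  n3⇒n4  emit P0@[19:22]
[23] read 'd'  n4⇒n17 (fail-walked)  emit P3@[23:23]
[24] read 'd'  n17⇒n11 (fail-walked)  emit P3@[24:24]
[25] read 'c'  n11⇒n12
[26] read 'b'  n12⇒n13  emit P4@[23:26],P6@[25:26]
[27] read 'c'  n13⇒n5 (fail-walked)
[28] read 'b'  n5⇒n19  emit P6@[27:28]
[29] read 'd'  n19⇒n1 (fail-walked)  emit P3@[29:29]
[30] read 'd'  n1⇒n11  emit P3@[30:30]
[31] read 'c'  n11⇒n12
[32] read 'b'  n12⇒n13  emit P4@[29:32],P6@[31:32]
[33] read 'a'  n13⇒n15 (fail-walked)
[34] read 'b'  n15⇒n14 (fail-walked)
[35] read 'd'  n14⇒n1 (fail-walked)  emit P3@[35:35]
[36] read 'd'  n1⇒n11  emit P3@[36:36]
[37] read 'c'  n11⇒n12
[38] read 'b'  n12⇒n13  emit P4@[35:38],P6@[37:38]
[39] read 'a'  n13⇒n15 (fail-walked)
[40] read 'c'  n15⇒n16
[41] read 'c'  n16⇒n9 (fail-walked)
[42] read 'b'  n9⇒n10  emit P2@[40:42],P6@[41:42]
[43] read 'a'  n10⇒n15 (fail-walked)
[44] read 'c'  n15⇒n16
[45] read 'b'  n16⇒n19 (fail-walked)  emit P6@[44:45]
[46] read 'c'  n19⇒n5 (fail-walked)
[47] read 'b'  n5⇒n19  emit P6@[46:47]
[48] read 'a'  n19⇒n15 (fail-walked)
[49] read 'a'  n15⇒n0 (fail-walked)
[50] read 'b'  n0⇒n14
[51] read 'a'  n14⇒n15
[52] read 'a'  n15⇒n0 (fail-walked)
[53] read 'c'  n0⇒n5
[54] read 'b'  n5⇒n19  emit P6@[53:54]
[55] read 'a'  n19⇒n15 (fail-walked)
[56] read 'b'  n15⇒n14 (fail-walked)
[57] read 'a'  n14⇒n15
[58] read 'c'  n15⇒n16
[59] read 'd'  n16⇒n17  emit P3@[59:59]
[60] read 'a'  n17⇒n18  emit P5@[56:60]
[61] read 'd'  n18⇒n1 (fail-walked)  emit P3@[61:61]
[62] read 'd'  n1⇒n11  emit P3@[62:62]
[63] read 'a'  n11⇒n0 (fail-walked)
[64] read 'c'  n0⇒n5
[65] read 'd'  n5⇒n1 (fail-walked)  emit P3@[65:65]
[66] read 'c'  n1⇒n5 (fail-walked)
[67] read 'a'  n5⇒n6

Matches: [[4,3],[5,3],[6,3],[8,4],[8,6],[9,3],[15,2],[15,6],[19,3],[22,0],[23,3],[24,3],[26,4],[26,6],[28,6],[29,3],[30,3],[32,4],[32,6],[35,3],[36,3],[38,4],[38,6],[42,2],[42,6],[45,6],[47,6],[54,6],[59,3],[60,5],[61,3],[62,3],[65,3]]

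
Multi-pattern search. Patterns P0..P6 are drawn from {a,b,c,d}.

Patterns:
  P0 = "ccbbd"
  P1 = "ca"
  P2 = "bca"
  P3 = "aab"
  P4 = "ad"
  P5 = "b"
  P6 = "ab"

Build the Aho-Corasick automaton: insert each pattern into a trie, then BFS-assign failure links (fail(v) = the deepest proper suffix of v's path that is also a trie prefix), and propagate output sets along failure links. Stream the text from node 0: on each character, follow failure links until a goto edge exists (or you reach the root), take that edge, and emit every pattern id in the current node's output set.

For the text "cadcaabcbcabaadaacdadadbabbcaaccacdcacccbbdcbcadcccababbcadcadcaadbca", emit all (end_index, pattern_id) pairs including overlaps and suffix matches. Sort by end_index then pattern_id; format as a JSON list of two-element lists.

Build:
Trie (insert patterns):
  n0 'ε': a→10 b→7 c→1
  n1 'c': a→6 c→2
  n2 'cc': b→3
  n3 'ccb': b→4
  n4 'ccbb': d→5
  n5 'ccbbd': ·  ←P0
  n6 'ca': ·  ←P1
  n7 'b': c→8  ←P5
  n8 'bc': a→9
  n9 'bca': ·  ←P2
  n10 'a': a→11 b→14 d→13
  n11 'aa': b→12
  n12 'aab': ·  ←P3
  n13 'ad': ·  ←P4
  n14 'ab': ·  ←P6

Failure links (BFS by depth):
  n1('c'): parent n0 fail=0; on 'c' 0 → fail=0;  out ∅∪∅=∅
  n7('b'): parent n0 fail=0; on 'b' 0 → fail=0;  out {5}∪∅={5}
  n10('a'): parent n0 fail=0; on 'a' 0 → fail=0;  out ∅∪∅=∅
  n2('cc'): parent n1 fail=0; on 'c' 0 → fail=1;  out ∅∪∅=∅
  n6('ca'): parent n1 fail=0; on 'a' 0 → fail=10;  out {1}∪∅={1}
  n8('bc'): parent n7 fail=0; on 'c' 0 → fail=1;  out ∅∪∅=∅
  n11('aa'): parent n10 fail=0; on 'a' 0 → fail=10;  out ∅∪∅=∅
  n13('ad'): parent n10 fail=0; on 'd' 0 → fail=0;  out {4}∪∅={4}
  n14('ab'): parent n10 fail=0; on 'b' 0 → fail=7;  out {6}∪{5}={5,6}
  n3('ccb'): parent n2 fail=1; on 'b' 1→0 → fail=7;  out ∅∪{5}={5}
  n9('bca'): parent n8 fail=1; on 'a' 1 → fail=6;  out {2}∪{1}={1,2}
  n12('aab'): parent n11 fail=10; on 'b' 10 → fail=14;  out {3}∪{5,6}={3,5,6}
  n4('ccbb'): parent n3 fail=7; on 'b' 7→0 → fail=7;  out ∅∪{5}={5}
  n5('ccbbd'): parent n4 fail=7; on 'd' 7→0 → fail=0;  out {0}∪∅={0}

Text stream:
pos 0 'c': at 1
pos 1 'a': at 6  → match P1@[0:1]
pos 2 'd': at 13 (via fail)  → match P4@[1:2]
pos 3 'c': at 1 (via fail)
pos 4 'a': at 6  → match P1@[3:4]
pos 5 'a': at 11 (via fail)
pos 6 'b': at 12  → match P3@[4:6],P5@[6:6],P6@[5:6]
pos 7 'c': at 8 (via fail)
pos 8 'b': at 7 (via fail)  → match P5@[8:8]
pos 9 'c': at 8
pos 10 'a': at 9  → match P1@[9:10],P2@[8:10]
pos 11 'b': at 14 (via fail)  → match P5@[11:11],P6@[10:11]
pos 12 'a': at 10 (via fail)
pos 13 'a': at 11
pos 14 'd': at 13 (via fail)  → match P4@[13:14]
pos 15 'a': at 10 (via fail)
pos 16 'a': at 11
pos 17 'c': at 1 (via fail)
pos 18 'd': at 0 (via fail)
pos 19 'a': at 10
pos 20 'd': at 13  → match P4@[19:20]
pos 21 'a': at 10 (via fail)
pos 22 'd': at 13  → match P4@[21:22]
pos 23 'b': at 7 (via fail)  → match P5@[23:23]
pos 24 'a': at 10 (via fail)
pos 25 'b': at 14  → match P5@[25:25],P6@[24:25]
pos 26 'b': at 7 (via fail)  → match P5@[26:26]
pos 27 'c': at 8
pos 28 'a': at 9  → match P1@[27:28],P2@[26:28]
pos 29 'a': at 11 (via fail)
pos 30 'c': at 1 (via fail)
pos 31 'c': at 2
pos 32 'a': at 6 (via fail)  → match P1@[31:32]
pos 33 'c': at 1 (via fail)
pos 34 'd': at 0 (via fail)
pos 35 'c': at 1
pos 36 'a': at 6  → match P1@[35:36]
pos 37 'c': at 1 (via fail)
pos 38 'c': at 2
pos 39 'c': at 2 (via fail)
pos 40 'b': at 3  → match P5@[40:40]
pos 41 'b': at 4  → match P5@[41:41]
pos 42 'd': at 5  → match P0@[38:42]
pos 43 'c': at 1 (via fail)
pos 44 'b': at 7 (via fail)  → match P5@[44:44]
pos 45 'c': at 8
pos 46 'a': at 9  → match P1@[45:46],P2@[44:46]
pos 47 'd': at 13 (via fail)  → match P4@[46:47]
pos 48 'c': at 1 (via fail)
pos 49 'c': at 2
pos 50 'c': at 2 (via fail)
pos 51 'a': at 6 (via fail)  → match P1@[50:51]
pos 52 'b': at 14 (via fail)  → match P5@[52:52],P6@[51:52]
pos 53 'a': at 10 (via fail)
pos 54 'b': at 14  → match P5@[54:54],P6@[53:54]
pos 55 'b': at 7 (via fail)  → match P5@[55:55]
pos 56 'c': at 8
pos 57 'a': at 9  → match P1@[56:57],P2@[55:57]
pos 58 'd': at 13 (via fail)  → match P4@[57:58]
pos 59 'c': at 1 (via fail)
pos 60 'a': at 6  → match P1@[59:60]
pos 61 'd': at 13 (via fail)  → match P4@[60:61]
pos 62 'c': at 1 (via fail)
pos 63 'a': at 6  → match P1@[62:63]
pos 64 'a': at 11 (via fail)
pos 65 'd': at 13 (via fail)  → match P4@[64:65]
pos 66 'b': at 7 (via fail)  → match P5@[66:66]
pos 67 'c': at 8
pos 68 'a': at 9  → match P1@[67:68],P2@[66:68]

All matches (sorted): [[1,1],[2,4],[4,1],[6,3],[6,5],[6,6],[8,5],[10,1],[10,2],[11,5],[11,6],[14,4],[20,4],[22,4],[23,5],[25,5],[25,6],[26,5],[28,1],[28,2],[32,1],[36,1],[40,5],[41,5],[42,0],[44,5],[46,1],[46,2],[47,4],[51,1],[52,5],[52,6],[54,5],[54,6],[55,5],[57,1],[57,2],[58,4],[60,1],[61,4],[63,1],[65,4],[66,5],[68,1],[68,2]]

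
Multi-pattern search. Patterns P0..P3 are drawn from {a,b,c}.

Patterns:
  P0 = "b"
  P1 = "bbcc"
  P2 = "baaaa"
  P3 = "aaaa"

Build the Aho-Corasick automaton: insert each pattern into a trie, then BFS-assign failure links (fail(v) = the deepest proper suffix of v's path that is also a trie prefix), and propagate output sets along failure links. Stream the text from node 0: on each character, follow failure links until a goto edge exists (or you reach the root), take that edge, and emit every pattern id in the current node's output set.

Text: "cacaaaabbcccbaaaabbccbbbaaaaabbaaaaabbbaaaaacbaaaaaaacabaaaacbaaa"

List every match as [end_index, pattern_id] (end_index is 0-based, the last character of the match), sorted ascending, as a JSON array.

Build:
Trie (insert patterns):
  n0 'ε': a→9 b→1
  n1 'b': a→5 b→2  [P0 ends]
  n2 'bb': c→3
  n3 'bbc': c→4
  n4 'bbcc': ·  [P1 ends]
  n5 'ba': a→6
  n6 'baa': a→7
  n7 'baaa': a→8
  n8 'baaaa': ·  [P2 ends]
  n9 'a': a→10
  n10 'aa': a→11
  n11 'aaa': a→12
  n12 'aaaa': ·  [P3 ends]

Failure links (BFS by depth):
  fail(1) 'b': from fail(0)=0 chase 'b': 0 ⇒ 0;  out={0}∪out(0)={0}
  fail(9) 'a': from fail(0)=0 chase 'a': 0 ⇒ 0;  out=∅∪out(0)=∅
  fail(2) 'bb': from fail(1)=0 chase 'b': 0 ⇒ 1;  out=∅∪out(1)={0}
  fail(5) 'ba': from fail(1)=0 chase 'a': 0 ⇒ 9;  out=∅∪out(9)=∅
  fail(10) 'aa': from fail(9)=0 chase 'a': 0 ⇒ 9;  out=∅∪out(9)=∅
  fail(3) 'bbc': from fail(2)=1 chase 'c': 1→0 ⇒ 0;  out=∅∪out(0)=∅
  fail(6) 'baa': from fail(5)=9 chase 'a': 9 ⇒ 10;  out=∅∪out(10)=∅
  fail(11) 'aaa': from fail(10)=9 chase 'a': 9 ⇒ 10;  out=∅∪out(10)=∅
  fail(4) 'bbcc': from fail(3)=0 chase 'c': 0 ⇒ 0;  out={1}∪out(0)={1}
  fail(7) 'baaa': from fail(6)=10 chase 'a': 10 ⇒ 11;  out=∅∪out(11)=∅
  fail(12) 'aaaa': from fail(11)=10 chase 'a': 10 ⇒ 11;  out={3}∪out(11)={3}
  fail(8) 'baaaa': from fail(7)=11 chase 'a': 11 ⇒ 12;  out={2}∪out(12)={2,3}

Text stream:
pos 0 'c': at 0
pos 1 'a': at 9
pos 2 'c': at 0 (fail-walked)
pos 3 'a': at 9
pos 4 'a': at 10
pos 5 'a': at 11
pos 6 'a': at 12  emit P3@[3:6]
pos 7 'b': at 1 (fail-walked)  emit P0@[7:7]
pos 8 'b': at 2  emit P0@[8:8]
pos 9 'c': at 3
pos 10 'c': at 4  emit P1@[7:10]
pos 11 'c': at 0 (fail-walked)
pos 12 'b': at 1  emit P0@[12:12]
pos 13 'a': at 5
pos 14 'a': at 6
pos 15 'a': at 7
pos 16 'a': at 8  emit P2@[12:16],P3@[13:16]
pos 17 'b': at 1 (fail-walked)  emit P0@[17:17]
pos 18 'b': at 2  emit P0@[18:18]
pos 19 'c': at 3
pos 20 'c': at 4  emit P1@[17:20]
pos 21 'b': at 1 (fail-walked)  emit P0@[21:21]
pos 22 'b': at 2  emit P0@[22:22]
pos 23 'b': at 2 (fail-walked)  emit P0@[23:23]
pos 24 'a': at 5 (fail-walked)
pos 25 'a': at 6
pos 26 'a': at 7
pos 27 'a': at 8  emit P2@[23:27],P3@[24:27]
pos 28 'a': at 12 (fail-walked)  emit P3@[25:28]
pos 29 'b': at 1 (fail-walked)  emit P0@[29:29]
pos 30 'b': at 2  emit P0@[30:30]
pos 31 'a': at 5 (fail-walked)
pos 32 'a': at 6
pos 33 'a': at 7
pos 34 'a': at 8  emit P2@[30:34],P3@[31:34]
pos 35 'a': at 12 (fail-walked)  emit P3@[32:35]
pos 36 'b': at 1 (fail-walked)  emit P0@[36:36]
pos 37 'b': at 2  emit P0@[37:37]
pos 38 'b': at 2 (fail-walked)  emit P0@[38:38]
pos 39 'a': at 5 (fail-walked)
pos 40 'a': at 6
pos 41 'a': at 7
pos 42 'a': at 8  emit P2@[38:42],P3@[39:42]
pos 43 'a': at 12 (fail-walked)  emit P3@[40:43]
pos 44 'c': at 0 (fail-walked)
pos 45 'b': at 1  emit P0@[45:45]
pos 46 'a': at 5
pos 47 'a': at 6
pos 48 'a': at 7
pos 49 'a': at 8  emit P2@[45:49],P3@[46:49]
pos 50 'a': at 12 (fail-walked)  emit P3@[47:50]
pos 51 'a': at 12 (fail-walked)  emit P3@[48:51]
pos 52 'a': at 12 (fail-walked)  emit P3@[49:52]
pos 53 'c': at 0 (fail-walked)
pos 54 'a': at 9
pos 55 'b': at 1 (fail-walked)  emit P0@[55:55]
pos 56 'a': at 5
pos 57 'a': at 6
pos 58 'a': at 7
pos 59 'a': at 8  emit P2@[55:59],P3@[56:59]
pos 60 'c': at 0 (fail-walked)
pos 61 'b': at 1  emit P0@[61:61]
pos 62 'a': at 5
pos 63 'a': at 6
pos 64 'a': at 7

Result: [[6,3],[7,0],[8,0],[10,1],[12,0],[16,2],[16,3],[17,0],[18,0],[20,1],[21,0],[22,0],[23,0],[27,2],[27,3],[28,3],[29,0],[30,0],[34,2],[34,3],[35,3],[36,0],[37,0],[38,0],[42,2],[42,3],[43,3],[45,0],[49,2],[49,3],[50,3],[51,3],[52,3],[55,0],[59,2],[59,3],[61,0]]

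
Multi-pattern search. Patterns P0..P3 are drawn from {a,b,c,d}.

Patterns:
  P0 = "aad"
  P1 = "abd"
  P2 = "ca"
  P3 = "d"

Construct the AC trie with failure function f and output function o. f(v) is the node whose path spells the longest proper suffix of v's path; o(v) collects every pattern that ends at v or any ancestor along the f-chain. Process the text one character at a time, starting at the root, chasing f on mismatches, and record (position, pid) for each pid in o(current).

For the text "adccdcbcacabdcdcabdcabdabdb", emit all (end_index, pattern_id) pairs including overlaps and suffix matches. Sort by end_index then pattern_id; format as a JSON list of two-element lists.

Build automaton:
Trie (insert patterns):
  0='ε' goto a→1 c→6 d→8
  1='a' goto a→2 b→4
  2='aa' goto d→3
  3='aad' goto ·  ←P0
  4='ab' goto d→5
  5='abd' goto ·  ←P1
  6='c' goto a→7
  7='ca' goto ·  ←P2
  8='d' goto ·  ←P3

BFS fail/out derivation:
  fail(1) 'a': from fail(0)=0 chase 'a': 0 ⇒ 0;  out=∅∪out(0)=∅
  fail(6) 'c': from fail(0)=0 chase 'c': 0 ⇒ 0;  out=∅∪out(0)=∅
  fail(8) 'd': from fail(0)=0 chase 'd': 0 ⇒ 0;  out={3}∪out(0)={3}
  fail(2) 'aa': from fail(1)=0 chase 'a': 0 ⇒ 1;  out=∅∪out(1)=∅
  fail(4) 'ab': from fail(1)=0 chase 'b': 0 ⇒ 0;  out=∅∪out(0)=∅
  fail(7) 'ca': from fail(6)=0 chase 'a': 0 ⇒ 1;  out={2}∪out(1)={2}
  fail(3) 'aad': from fail(2)=1 chase 'd': 1→0 ⇒ 8;  out={0}∪out(8)={0,3}
  fail(5) 'abd': from fail(4)=0 chase 'd': 0 ⇒ 8;  out={1}∪out(8)={1,3}

Text stream:
pos 0 'a': at 1
pos 1 'd': at 8 (via fail)  → match P3@[1:1]
pos 2 'c': at 6 (via fail)
pos 3 'c': at 6 (via fail)
pos 4 'd': at 8 (via fail)  → match P3@[4:4]
pos 5 'c': at 6 (via fail)
pos 6 'b': at 0 (via fail)
pos 7 'c': at 6
pos 8 'a': at 7  → match P2@[7:8]
pos 9 'c': at 6 (via fail)
pos 10 'a': at 7  → match P2@[9:10]
pos 11 'b': at 4 (via fail)
pos 12 'd': at 5  → match P1@[10:12],P3@[12:12]
pos 13 'c': at 6 (via fail)
pos 14 'd': at 8 (via fail)  → match P3@[14:14]
pos 15 'c': at 6 (via fail)
pos 16 'a': at 7  → match P2@[15:16]
pos 17 'b': at 4 (via fail)
pos 18 'd': at 5  → match P1@[16:18],P3@[18:18]
pos 19 'c': at 6 (via fail)
pos 20 'a': at 7  → match P2@[19:20]
pos 21 'b': at 4 (via fail)
pos 22 'd': at 5  → match P1@[20:22],P3@[22:22]
pos 23 'a': at 1 (via fail)
pos 24 'b': at 4
pos 25 'd': at 5  → match P1@[23:25],P3@[25:25]
pos 26 'b': at 0 (via fail)

All matches (sorted): [[1,3],[4,3],[8,2],[10,2],[12,1],[12,3],[14,3],[16,2],[18,1],[18,3],[20,2],[22,1],[22,3],[25,1],[25,3]]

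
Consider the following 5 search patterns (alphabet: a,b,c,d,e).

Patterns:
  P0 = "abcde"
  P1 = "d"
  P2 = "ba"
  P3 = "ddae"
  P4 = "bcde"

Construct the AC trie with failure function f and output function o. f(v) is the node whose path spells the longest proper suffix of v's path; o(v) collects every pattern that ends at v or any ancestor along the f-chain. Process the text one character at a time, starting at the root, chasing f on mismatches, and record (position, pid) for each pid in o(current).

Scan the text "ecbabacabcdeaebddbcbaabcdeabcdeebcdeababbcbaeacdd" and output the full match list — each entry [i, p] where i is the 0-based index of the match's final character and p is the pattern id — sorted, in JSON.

Build:
Trie (insert patterns):
  n0 'ε': a→1 b→7 d→6
  n1 'a': b→2
  n2 'ab': c→3
  n3 'abc': d→4
  n4 'abcd': e→5
  n5 'abcde': ·  [P0 ends]
  n6 'd': d→9  [P1 ends]
  n7 'b': a→8 c→12
  n8 'ba': ·  [P2 ends]
  n9 'dd': a→10
  n10 'dda': e→11
  n11 'ddae': ·  [P3 ends]
  n12 'bc': d→13
  n13 'bcd': e→14
  n14 'bcde': ·  [P4 ends]

BFS fail/out derivation:
  n1('a'): parent n0 fail=0; on 'a' 0 → fail=0;  out ∅∪∅=∅
  n6('d'): parent n0 fail=0; on 'd' 0 → fail=0;  out {1}∪∅={1}
  n7('b'): parent n0 fail=0; on 'b' 0 → fail=0;  out ∅∪∅=∅
  n2('ab'): parent n1 fail=0; on 'b' 0 → fail=7;  out ∅∪∅=∅
  n8('ba'): parent n7 fail=0; on 'a' 0 → fail=1;  out {2}∪∅={2}
  n9('dd'): parent n6 fail=0; on 'd' 0 → fail=6;  out ∅∪{1}={1}
  n12('bc'): parent n7 fail=0; on 'c' 0 → fail=0;  out ∅∪∅=∅
  n3('abc'): parent n2 fail=7; on 'c' 7 → fail=12;  out ∅∪∅=∅
  n10('dda'): parent n9 fail=6; on 'a' 6→0 → fail=1;  out ∅∪∅=∅
  n13('bcd'): parent n12 fail=0; on 'd' 0 → fail=6;  out ∅∪{1}={1}
  n4('abcd'): parent n3 fail=12; on 'd' 12 → fail=13;  out ∅∪{1}={1}
  n11('ddae'): parent n10 fail=1; on 'e' 1→0 → fail=0;  out {3}∪∅={3}
  n14('bcde'): parent n13 fail=6; on 'e' 6→0 → fail=0;  out {4}∪∅={4}
  n5('abcde'): parent n4 fail=13; on 'e' 13 → fail=14;  out {0}∪{4}={0,4}

Scan:
i=0 'e': node 0→0
i=1 'c': node 0→0
i=2 'b': node 0→7
i=3 'a': node 7→8  ** P2@[2:3]
i=4 'b': node 8→2 (fail-walked)
i=5 'a': node 2→8 (fail-walked)  ** P2@[4:5]
i=6 'c': node 8→0 (fail-walked)
i=7 'a': node 0→1
i=8 'b': node 1→2
i=9 'c': node 2→3
i=10 'd': node 3→4  ** P1@[10:10]
i=11 'e': node 4→5  ** P0@[7:11],P4@[8:11]
i=12 'a': node 5→1 (fail-walked)
i=13 'e': node 1→0 (fail-walked)
i=14 'b': node 0→7
i=15 'd': node 7→6 (fail-walked)  ** P1@[15:15]
i=16 'd': node 6→9  ** P1@[16:16]
i=17 'b': node 9→7 (fail-walked)
i=18 'c': node 7→12
i=19 'b': node 12→7 (fail-walked)
i=20 'a': node 7→8  ** P2@[19:20]
i=21 'a': node 8→1 (fail-walked)
i=22 'b': node 1→2
i=23 'c': node 2→3
i=24 'd': node 3→4  ** P1@[24:24]
i=25 'e': node 4→5  ** P0@[21:25],P4@[22:25]
i=26 'a': node 5→1 (fail-walked)
i=27 'b': node 1→2
i=28 'c': node 2→3
i=29 'd': node 3→4  ** P1@[29:29]
i=30 'e': node 4→5  ** P0@[26:30],P4@[27:30]
i=31 'e': node 5→0 (fail-walked)
i=32 'b': node 0→7
i=33 'c': node 7→12
i=34 'd': node 12→13  ** P1@[34:34]
i=35 'e': node 13→14  ** P4@[32:35]
i=36 'a': node 14→1 (fail-walked)
i=37 'b': node 1→2
i=38 'a': node 2→8 (fail-walked)  ** P2@[37:38]
i=39 'b': node 8→2 (fail-walked)
i=40 'b': node 2→7 (fail-walked)
i=41 'c': node 7→12
i=42 'b': node 12→7 (fail-walked)
i=43 'a': node 7→8  ** P2@[42:43]
i=44 'e': node 8→0 (fail-walked)
i=45 'a': node 0→1
i=46 'c': node 1→0 (fail-walked)
i=47 'd': node 0→6  ** P1@[47:47]
i=48 'd': node 6→9  ** P1@[48:48]

Result: [[3,2],[5,2],[10,1],[11,0],[11,4],[15,1],[16,1],[20,2],[24,1],[25,0],[25,4],[29,1],[30,0],[30,4],[34,1],[35,4],[38,2],[43,2],[47,1],[48,1]]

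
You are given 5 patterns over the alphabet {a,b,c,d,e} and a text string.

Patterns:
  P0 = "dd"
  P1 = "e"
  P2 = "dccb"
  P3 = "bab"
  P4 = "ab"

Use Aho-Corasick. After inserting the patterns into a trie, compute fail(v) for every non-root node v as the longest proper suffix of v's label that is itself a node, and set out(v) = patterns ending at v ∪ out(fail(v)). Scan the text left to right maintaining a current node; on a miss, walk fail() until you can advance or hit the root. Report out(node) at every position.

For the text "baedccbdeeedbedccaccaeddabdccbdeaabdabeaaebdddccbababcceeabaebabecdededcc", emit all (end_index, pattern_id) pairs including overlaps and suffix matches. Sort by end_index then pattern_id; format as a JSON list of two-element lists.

Build automaton:
Trie nodes:
  n0 'ε': a→10 b→7 d→1 e→3
  n1 'd': c→4 d→2
  n2 'dd': ·  ←P0
  n3 'e': ·  ←P1
  n4 'dc': c→5
  n5 'dcc': b→6
  n6 'dccb': ·  ←P2
  n7 'b': a→8
  n8 'ba': b→9
  n9 'bab': ·  ←P3
  n10 'a': b→11
  n11 'ab': ·  ←P4

Failure links (BFS by depth):
  fail(1) 'd': from fail(0)=0 chase 'd': 0 ⇒ 0;  out=∅∪out(0)=∅
  fail(3) 'e': from fail(0)=0 chase 'e': 0 ⇒ 0;  out={1}∪out(0)={1}
  fail(7) 'b': from fail(0)=0 chase 'b': 0 ⇒ 0;  out=∅∪out(0)=∅
  fail(10) 'a': from fail(0)=0 chase 'a': 0 ⇒ 0;  out=∅∪out(0)=∅
  fail(2) 'dd': from fail(1)=0 chase 'd': 0 ⇒ 1;  out={0}∪out(1)={0}
  fail(4) 'dc': from fail(1)=0 chase 'c': 0 ⇒ 0;  out=∅∪out(0)=∅
  fail(8) 'ba': from fail(7)=0 chase 'a': 0 ⇒ 10;  out=∅∪out(10)=∅
  fail(11) 'ab': from fail(10)=0 chase 'b': 0 ⇒ 7;  out={4}∪out(7)={4}
  fail(5) 'dcc': from fail(4)=0 chase 'c': 0 ⇒ 0;  out=∅∪out(0)=∅
  fail(9) 'bab': from fail(8)=10 chase 'b': 10 ⇒ 11;  out={3}∪out(11)={3,4}
  fail(6) 'dccb': from fail(5)=0 chase 'b': 0 ⇒ 7;  out={2}∪out(7)={2}

Run:
[0] read 'b'  n0⇒n7
[1] read 'a'  n7⇒n8
[2] read 'e'  n8⇒n3 (via fail)  → match P1@[2:2]
[3] read 'd'  n3⇒n1 (via fail)
[4] read 'c'  n1⇒n4
[5] read 'c'  n4⇒n5
[6] read 'b'  n5⇒n6  → match P2@[3:6]
[7] read 'd'  n6⇒n1 (via fail)
[8] read 'e'  n1⇒n3 (via fail)  → match P1@[8:8]
[9] read 'e'  n3⇒n3 (via fail)  → match P1@[9:9]
[10] read 'e'  n3⇒n3 (via fail)  → match P1@[10:10]
[11] read 'd'  n3⇒n1 (via fail)
[12] read 'b'  n1⇒n7 (via fail)
[13] read 'e'  n7⇒n3 (via fail)  → match P1@[13:13]
[14] read 'd'  n3⇒n1 (via fail)
[15] read 'c'  n1⇒n4
[16] read 'c'  n4⇒n5
[17] read 'a'  n5⇒n10 (via fail)
[18] read 'c'  n10⇒n0 (via fail)
[19] read 'c'  n0⇒n0
[20] read 'a'  n0⇒n10
[21] read 'e'  n10⇒n3 (via fail)  → match P1@[21:21]
[22] read 'd'  n3⇒n1 (via fail)
[23] read 'd'  n1⇒n2  → match P0@[22:23]
[24] read 'a'  n2⇒n10 (via fail)
[25] read 'b'  n10⇒n11  → match P4@[24:25]
[26] read 'd'  n11⇒n1 (via fail)
[27] read 'c'  n1⇒n4
[28] read 'c'  n4⇒n5
[29] read 'b'  n5⇒n6  → match P2@[26:29]
[30] read 'd'  n6⇒n1 (via fail)
[31] read 'e'  n1⇒n3 (via fail)  → match P1@[31:31]
[32] read 'a'  n3⇒n10 (via fail)
[33] read 'a'  n10⇒n10 (via fail)
[34] read 'b'  n10⇒n11  → match P4@[33:34]
[35] read 'd'  n11⇒n1 (via fail)
[36] read 'a'  n1⇒n10 (via fail)
[37] read 'b'  n10⇒n11  → match P4@[36:37]
[38] read 'e'  n11⇒n3 (via fail)  → match P1@[38:38]
[39] read 'a'  n3⇒n10 (via fail)
[40] read 'a'  n10⇒n10 (via fail)
[41] read 'e'  n10⇒n3 (via fail)  → match P1@[41:41]
[42] read 'b'  n3⇒n7 (via fail)
[43] read 'd'  n7⇒n1 (via fail)
[44] read 'd'  n1⇒n2  → match P0@[43:44]
[45] read 'd'  n2⇒n2 (via fail)  → match P0@[44:45]
[46] read 'c'  n2⇒n4 (via fail)
[47] read 'c'  n4⇒n5
[48] read 'b'  n5⇒n6  → match P2@[45:48]
[49] read 'a'  n6⇒n8 (via fail)
[50] read 'b'  n8⇒n9  → match P3@[48:50],P4@[49:50]
[51] read 'a'  n9⇒n8 (via fail)
[52] read 'b'  n8⇒n9  → match P3@[50:52],P4@[51:52]
[53] read 'c'  n9⇒n0 (via fail)
[54] read 'c'  n0⇒n0
[55] read 'e'  n0⇒n3  → match P1@[55:55]
[56] read 'e'  n3⇒n3 (via fail)  → match P1@[56:56]
[57] read 'a'  n3⇒n10 (via fail)
[58] read 'b'  n10⇒n11  → match P4@[57:58]
[59] read 'a'  n11⇒n8 (via fail)
[60] read 'e'  n8⇒n3 (via fail)  → match P1@[60:60]
[61] read 'b'  n3⇒n7 (via fail)
[62] read 'a'  n7⇒n8
[63] read 'b'  n8⇒n9  → match P3@[61:63],P4@[62:63]
[64] read 'e'  n9⇒n3 (via fail)  → match P1@[64:64]
[65] read 'c'  n3⇒n0 (via fail)
[66] read 'd'  n0⇒n1
[67] read 'e'  n1⇒n3 (via fail)  → match P1@[67:67]
[68] read 'd'  n3⇒n1 (via fail)
[69] read 'e'  n1⇒n3 (via fail)  → match P1@[69:69]
[70] read 'd'  n3⇒n1 (via fail)
[71] read 'c'  n1⇒n4
[72] read 'c'  n4⇒n5

Result: [[2,1],[6,2],[8,1],[9,1],[10,1],[13,1],[21,1],[23,0],[25,4],[29,2],[31,1],[34,4],[37,4],[38,1],[41,1],[44,0],[45,0],[48,2],[50,3],[50,4],[52,3],[52,4],[55,1],[56,1],[58,4],[60,1],[63,3],[63,4],[64,1],[67,1],[69,1]]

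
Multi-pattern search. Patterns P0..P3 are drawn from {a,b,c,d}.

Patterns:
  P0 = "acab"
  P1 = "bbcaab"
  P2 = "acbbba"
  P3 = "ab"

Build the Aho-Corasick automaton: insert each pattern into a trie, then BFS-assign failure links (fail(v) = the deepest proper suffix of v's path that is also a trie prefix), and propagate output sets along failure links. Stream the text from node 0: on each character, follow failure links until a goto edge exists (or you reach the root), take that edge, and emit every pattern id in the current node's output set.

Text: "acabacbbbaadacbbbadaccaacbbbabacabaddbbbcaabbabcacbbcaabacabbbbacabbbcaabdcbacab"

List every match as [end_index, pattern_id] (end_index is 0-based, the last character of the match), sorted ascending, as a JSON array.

Construct AC machine:
Trie (insert patterns):
  n0 'ε': a→1 b→5
  n1 'a': b→15 c→2
  n2 'ac': a→3 b→11
  n3 'aca': b→4
  n4 'acab': ·  ←P0
  n5 'b': b→6
  n6 'bb': c→7
  n7 'bbc': a→8
  n8 'bbca': a→9
  n9 'bbcaa': b→10
  n10 'bbcaab': ·  ←P1
  n11 'acb': b→12
  n12 'acbb': b→13
  n13 'acbbb': a→14
  n14 'acbbba': ·  ←P2
  n15 'ab': ·  ←P3

BFS fail/out derivation:
  fail(1) 'a': from fail(0)=0 chase 'a': 0 ⇒ 0;  out=∅∪out(0)=∅
  fail(5) 'b': from fail(0)=0 chase 'b': 0 ⇒ 0;  out=∅∪out(0)=∅
  fail(2) 'ac': from fail(1)=0 chase 'c': 0 ⇒ 0;  out=∅∪out(0)=∅
  fail(6) 'bb': from fail(5)=0 chase 'b': 0 ⇒ 5;  out=∅∪out(5)=∅
  fail(15) 'ab': from fail(1)=0 chase 'b': 0 ⇒ 5;  out={3}∪out(5)={3}
  fail(3) 'aca': from fail(2)=0 chase 'a': 0 ⇒ 1;  out=∅∪out(1)=∅
  fail(7) 'bbc': from fail(6)=5 chase 'c': 5→0 ⇒ 0;  out=∅∪out(0)=∅
  fail(11) 'acb': from fail(2)=0 chase 'b': 0 ⇒ 5;  out=∅∪out(5)=∅
  fail(4) 'acab': from fail(3)=1 chase 'b': 1 ⇒ 15;  out={0}∪out(15)={0,3}
  fail(8) 'bbca': from fail(7)=0 chase 'a': 0 ⇒ 1;  out=∅∪out(1)=∅
  fail(12) 'acbb': from fail(11)=5 chase 'b': 5 ⇒ 6;  out=∅∪out(6)=∅
  fail(9) 'bbcaa': from fail(8)=1 chase 'a': 1→0 ⇒ 1;  out=∅∪out(1)=∅
  fail(13) 'acbbb': from fail(12)=6 chase 'b': 6→5 ⇒ 6;  out=∅∪out(6)=∅
  fail(10) 'bbcaab': from fail(9)=1 chase 'b': 1 ⇒ 15;  out={1}∪out(15)={1,3}
  fail(14) 'acbbba': from fail(13)=6 chase 'a': 6→5→0 ⇒ 1;  out={2}∪out(1)={2}

Scan:
i=0 'a': node 0→1
i=1 'c': node 1→2
i=2 'a': node 2→3
i=3 'b': node 3→4  → match P0@[0:3],P3@[2:3]
i=4 'a': node 4→1 (fail-walked)
i=5 'c': node 1→2
i=6 'b': node 2→11
i=7 'b': node 11→12
i=8 'b': node 12→13
i=9 'a': node 13→14  → match P2@[4:9]
i=10 'a': node 14→1 (fail-walked)
i=11 'd': node 1→0 (fail-walked)
i=12 'a': node 0→1
i=13 'c': node 1→2
i=14 'b': node 2→11
i=15 'b': node 11→12
i=16 'b': node 12→13
i=17 'a': node 13→14  → match P2@[12:17]
i=18 'd': node 14→0 (fail-walked)
i=19 'a': node 0→1
i=20 'c': node 1→2
i=21 'c': node 2→0 (fail-walked)
i=22 'a': node 0→1
i=23 'a': node 1→1 (fail-walked)
i=24 'c': node 1→2
i=25 'b': node 2→11
i=26 'b': node 11→12
i=27 'b': node 12→13
i=28 'a': node 13→14  → match P2@[23:28]
i=29 'b': node 14→15 (fail-walked)  → match P3@[28:29]
i=30 'a': node 15→1 (fail-walked)
i=31 'c': node 1→2
i=32 'a': node 2→3
i=33 'b': node 3→4  → match P0@[30:33],P3@[32:33]
i=34 'a': node 4→1 (fail-walked)
i=35 'd': node 1→0 (fail-walked)
i=36 'd': node 0→0
i=37 'b': node 0→5
i=38 'b': node 5→6
i=39 'b': node 6→6 (fail-walked)
i=40 'c': node 6→7
i=41 'a': node 7→8
i=42 'a': node 8→9
i=43 'b': node 9→10  → match P1@[38:43],P3@[42:43]
i=44 'b': node 10→6 (fail-walked)
i=45 'a': node 6→1 (fail-walked)
i=46 'b': node 1→15  → match P3@[45:46]
i=47 'c': node 15→0 (fail-walked)
i=48 'a': node 0→1
i=49 'c': node 1→2
i=50 'b': node 2→11
i=51 'b': node 11→12
i=52 'c': node 12→7 (fail-walked)
i=53 'a': node 7→8
i=54 'a': node 8→9
i=55 'b': node 9→10  → match P1@[50:55],P3@[54:55]
i=56 'a': node 10→1 (fail-walked)
i=57 'c': node 1→2
i=58 'a': node 2→3
i=59 'b': node 3→4  → match P0@[56:59],P3@[58:59]
i=60 'b': node 4→6 (fail-walked)
i=61 'b': node 6→6 (fail-walked)
i=62 'b': node 6→6 (fail-walked)
i=63 'a': node 6→1 (fail-walked)
i=64 'c': node 1→2
i=65 'a': node 2→3
i=66 'b': node 3→4  → match P0@[63:66],P3@[65:66]
i=67 'b': node 4→6 (fail-walked)
i=68 'b': node 6→6 (fail-walked)
i=69 'c': node 6→7
i=70 'a': node 7→8
i=71 'a': node 8→9
i=72 'b': node 9→10  → match P1@[67:72],P3@[71:72]
i=73 'd': node 10→0 (fail-walked)
i=74 'c': node 0→0
i=75 'b': node 0→5
i=76 'a': node 5→1 (fail-walked)
i=77 'c': node 1→2
i=78 'a': node 2→3
i=79 'b': node 3→4  → match P0@[76:79],P3@[78:79]

Result: [[3,0],[3,3],[9,2],[17,2],[28,2],[29,3],[33,0],[33,3],[43,1],[43,3],[46,3],[55,1],[55,3],[59,0],[59,3],[66,0],[66,3],[72,1],[72,3],[79,0],[79,3]]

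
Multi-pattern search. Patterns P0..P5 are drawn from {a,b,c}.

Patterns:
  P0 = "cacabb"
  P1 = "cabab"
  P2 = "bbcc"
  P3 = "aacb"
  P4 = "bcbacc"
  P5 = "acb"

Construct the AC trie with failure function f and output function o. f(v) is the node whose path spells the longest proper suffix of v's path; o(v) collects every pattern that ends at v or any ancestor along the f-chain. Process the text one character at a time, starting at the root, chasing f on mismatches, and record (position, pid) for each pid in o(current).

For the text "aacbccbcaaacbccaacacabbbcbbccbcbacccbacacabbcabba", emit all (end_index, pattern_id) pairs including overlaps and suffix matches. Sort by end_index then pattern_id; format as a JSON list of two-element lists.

Build:
Trie (insert patterns):
  n0 'ε': a→14 b→10 c→1
  n1 'c': a→2
  n2 'ca': b→7 c→3
  n3 'cac': a→4
  n4 'caca': b→5
  n5 'cacab': b→6
  n6 'cacabb': ·  ←P0
  n7 'cab': a→8
  n8 'caba': b→9
  n9 'cabab': ·  ←P1
  n10 'b': b→11 c→18
  n11 'bb': c→12
  n12 'bbc': c→13
  n13 'bbcc': ·  ←P2
  n14 'a': a→15 c→23
  n15 'aa': c→16
  n16 'aac': b→17
  n17 'aacb': ·  ←P3
  n18 'bc': b→19
  n19 'bcb': a→20
  n20 'bcba': c→21
  n21 'bcbac': c→22
  n22 'bcbacc': ·  ←P4
  n23 'ac': b→24
  n24 'acb': ·  ←P5

Failure links (BFS by depth):
  n1('c'): parent n0 fail=0; on 'c' 0 → fail=0;  out ∅∪∅=∅
  n10('b'): parent n0 fail=0; on 'b' 0 → fail=0;  out ∅∪∅=∅
  n14('a'): parent n0 fail=0; on 'a' 0 → fail=0;  out ∅∪∅=∅
  n2('ca'): parent n1 fail=0; on 'a' 0 → fail=14;  out ∅∪∅=∅
  n11('bb'): parent n10 fail=0; on 'b' 0 → fail=10;  out ∅∪∅=∅
  n15('aa'): parent n14 fail=0; on 'a' 0 → fail=14;  out ∅∪∅=∅
  n18('bc'): parent n10 fail=0; on 'c' 0 → fail=1;  out ∅∪∅=∅
  n23('ac'): parent n14 fail=0; on 'c' 0 → fail=1;  out ∅∪∅=∅
  n3('cac'): parent n2 fail=14; on 'c' 14 → fail=23;  out ∅∪∅=∅
  n7('cab'): parent n2 fail=14; on 'b' 14→0 → fail=10;  out ∅∪∅=∅
  n12('bbc'): parent n11 fail=10; on 'c' 10 → fail=18;  out ∅∪∅=∅
  n16('aac'): parent n15 fail=14; on 'c' 14 → fail=23;  out ∅∪∅=∅
  n19('bcb'): parent n18 fail=1; on 'b' 1→0 → fail=10;  out ∅∪∅=∅
  n24('acb'): parent n23 fail=1; on 'b' 1→0 → fail=10;  out {5}∪∅={5}
  n4('caca'): parent n3 fail=23; on 'a' 23→1 → fail=2;  out ∅∪∅=∅
  n8('caba'): parent n7 fail=10; on 'a' 10→0 → fail=14;  out ∅∪∅=∅
  n13('bbcc'): parent n12 fail=18; on 'c' 18→1→0 → fail=1;  out {2}∪∅={2}
  n17('aacb'): parent n16 fail=23; on 'b' 23 → fail=24;  out {3}∪{5}={3,5}
  n20('bcba'): parent n19 fail=10; on 'a' 10→0 → fail=14;  out ∅∪∅=∅
  n5('cacab'): parent n4 fail=2; on 'b' 2 → fail=7;  out ∅∪∅=∅
  n9('cabab'): parent n8 fail=14; on 'b' 14→0 → fail=10;  out {1}∪∅={1}
  n21('bcbac'): parent n20 fail=14; on 'c' 14 → fail=23;  out ∅∪∅=∅
  n6('cacabb'): parent n5 fail=7; on 'b' 7→10 → fail=11;  out {0}∪∅={0}
  n22('bcbacc'): parent n21 fail=23; on 'c' 23→1→0 → fail=1;  out {4}∪∅={4}

Text stream:
i=0 'a': node 0→14
i=1 'a': node 14→15
i=2 'c': node 15→16
i=3 'b': node 16→17  → match P3@[0:3],P5@[1:3]
i=4 'c': node 17→18 ·f
i=5 'c': node 18→1 ·f
i=6 'b': node 1→10 ·f
i=7 'c': node 10→18
i=8 'a': node 18→2 ·f
i=9 'a': node 2→15 ·f
i=10 'a': node 15→15 ·f
i=11 'c': node 15→16
i=12 'b': node 16→17  → match P3@[9:12],P5@[10:12]
i=13 'c': node 17→18 ·f
i=14 'c': node 18→1 ·f
i=15 'a': node 1→2
i=16 'a': node 2→15 ·f
i=17 'c': node 15→16
i=18 'a': node 16→2 ·f
i=19 'c': node 2→3
i=20 'a': node 3→4
i=21 'b': node 4→5
i=22 'b': node 5→6  → match P0@[17:22]
i=23 'b': node 6→11 ·f
i=24 'c': node 11→12
i=25 'b': node 12→19 ·f
i=26 'b': node 19→11 ·f
i=27 'c': node 11→12
i=28 'c': node 12→13  → match P2@[25:28]
i=29 'b': node 13→10 ·f
i=30 'c': node 10→18
i=31 'b': node 18→19
i=32 'a': node 19→20
i=33 'c': node 20→21
i=34 'c': node 21→22  → match P4@[29:34]
i=35 'c': node 22→1 ·f
i=36 'b': node 1→10 ·f
i=37 'a': node 10→14 ·f
i=38 'c': node 14→23
i=39 'a': node 23→2 ·f
i=40 'c': node 2→3
i=41 'a': node 3→4
i=42 'b': node 4→5
i=43 'b': node 5→6  → match P0@[38:43]
i=44 'c': node 6→12 ·f
i=45 'a': node 12→2 ·f
i=46 'b': node 2→7
i=47 'b': node 7→11 ·f
i=48 'a': node 11→14 ·f

Matches: [[3,3],[3,5],[12,3],[12,5],[22,0],[28,2],[34,4],[43,0]]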